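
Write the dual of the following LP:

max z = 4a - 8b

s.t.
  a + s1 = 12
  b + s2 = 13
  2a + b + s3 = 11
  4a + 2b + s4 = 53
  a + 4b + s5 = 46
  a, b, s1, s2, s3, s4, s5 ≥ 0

Primal max cᵀx s.t. Ax ≤ b, x ≥ 0  →  Dual min bᵀy s.t. Aᵀy ≥ c, y ≥ 0.

Minimize: z = 12y1 + 13y2 + 11y3 + 53y4 + 46y5

Subject to:
  y1 + 2y3 + 4y4 + y5 ≥ 4
  y2 + y3 + 2y4 + 4y5 ≥ -8
  y1, y2, y3, y4, y5 ≥ 0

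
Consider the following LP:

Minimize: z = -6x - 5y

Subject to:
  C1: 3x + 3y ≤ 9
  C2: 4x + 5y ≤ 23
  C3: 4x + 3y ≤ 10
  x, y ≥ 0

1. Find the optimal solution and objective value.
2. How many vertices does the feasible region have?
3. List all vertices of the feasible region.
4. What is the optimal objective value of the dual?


1. x = 1, y = 2, z = -16
2. 4
3. (0, 0), (2.5, 0), (1, 2), (0, 3)
4. -16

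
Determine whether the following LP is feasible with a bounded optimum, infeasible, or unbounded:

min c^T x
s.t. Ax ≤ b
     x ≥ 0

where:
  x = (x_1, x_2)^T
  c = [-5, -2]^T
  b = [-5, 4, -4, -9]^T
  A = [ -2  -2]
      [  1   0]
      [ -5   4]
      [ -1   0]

Infeasible (no feasible solution exists)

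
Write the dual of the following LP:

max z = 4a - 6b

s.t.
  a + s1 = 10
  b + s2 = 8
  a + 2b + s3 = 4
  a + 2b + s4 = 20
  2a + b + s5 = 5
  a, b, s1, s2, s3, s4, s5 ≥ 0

Primal max cᵀx s.t. Ax ≤ b, x ≥ 0  →  Dual min bᵀy s.t. Aᵀy ≥ c, y ≥ 0.

Minimize: z = 10y1 + 8y2 + 4y3 + 20y4 + 5y5

Subject to:
  y1 + y3 + y4 + 2y5 ≥ 4
  y2 + 2y3 + 2y4 + y5 ≥ -6
  y1, y2, y3, y4, y5 ≥ 0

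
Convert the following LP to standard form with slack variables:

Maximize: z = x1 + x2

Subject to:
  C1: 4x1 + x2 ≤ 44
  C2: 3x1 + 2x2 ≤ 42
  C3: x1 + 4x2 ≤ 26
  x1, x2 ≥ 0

max z = x1 + x2

s.t.
  4x1 + x2 + s1 = 44
  3x1 + 2x2 + s2 = 42
  x1 + 4x2 + s3 = 26
  x1, x2, s1, s2, s3 ≥ 0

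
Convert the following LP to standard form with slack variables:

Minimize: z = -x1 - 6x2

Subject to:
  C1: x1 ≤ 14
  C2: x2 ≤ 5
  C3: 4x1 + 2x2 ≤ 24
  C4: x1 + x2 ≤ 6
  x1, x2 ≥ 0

min z = -x1 - 6x2

s.t.
  x1 + s1 = 14
  x2 + s2 = 5
  4x1 + 2x2 + s3 = 24
  x1 + x2 + s4 = 6
  x1, x2, s1, s2, s3, s4 ≥ 0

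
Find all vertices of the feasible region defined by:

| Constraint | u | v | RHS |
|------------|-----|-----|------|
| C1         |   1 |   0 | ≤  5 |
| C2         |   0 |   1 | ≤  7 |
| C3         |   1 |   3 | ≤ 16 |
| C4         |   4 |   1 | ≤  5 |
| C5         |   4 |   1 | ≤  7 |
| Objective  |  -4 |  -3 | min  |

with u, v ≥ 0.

(0, 0), (1.25, 0), (0, 5)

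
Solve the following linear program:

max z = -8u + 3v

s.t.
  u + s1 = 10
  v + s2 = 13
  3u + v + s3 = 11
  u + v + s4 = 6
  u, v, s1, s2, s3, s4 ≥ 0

Evaluate the objective at each vertex of the feasible region:
  z(0, 0) = 0
  z(3.667, 0) = -29.33
  z(2.5, 3.5) = -9.5
  z(0, 6) = 18  ←
The maximum is at u = 0, v = 6.

u = 0, v = 6, z = 18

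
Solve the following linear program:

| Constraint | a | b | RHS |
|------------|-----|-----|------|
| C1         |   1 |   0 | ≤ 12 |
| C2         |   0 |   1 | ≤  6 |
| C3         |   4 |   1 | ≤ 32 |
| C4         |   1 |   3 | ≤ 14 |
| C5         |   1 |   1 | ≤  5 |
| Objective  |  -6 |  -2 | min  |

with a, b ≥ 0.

Evaluate the objective at each vertex of the feasible region:
  z(0, 0) = 0
  z(5, 0) = -30  ←
  z(0.5, 4.5) = -12
  z(0, 4.667) = -9.333
The minimum is at a = 5, b = 0.

a = 5, b = 0, z = -30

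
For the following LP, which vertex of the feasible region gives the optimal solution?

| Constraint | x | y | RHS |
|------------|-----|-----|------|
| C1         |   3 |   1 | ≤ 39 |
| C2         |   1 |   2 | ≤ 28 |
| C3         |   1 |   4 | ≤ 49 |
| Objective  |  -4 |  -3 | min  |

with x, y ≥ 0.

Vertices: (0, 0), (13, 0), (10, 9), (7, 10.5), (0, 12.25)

Evaluate the objective at each vertex of the feasible region:
  z(0, 0) = 0
  z(13, 0) = -52
  z(10, 9) = -67  ←
  z(7, 10.5) = -59.5
  z(0, 12.25) = -36.75
The minimum is at x = 10, y = 9.

(10, 9)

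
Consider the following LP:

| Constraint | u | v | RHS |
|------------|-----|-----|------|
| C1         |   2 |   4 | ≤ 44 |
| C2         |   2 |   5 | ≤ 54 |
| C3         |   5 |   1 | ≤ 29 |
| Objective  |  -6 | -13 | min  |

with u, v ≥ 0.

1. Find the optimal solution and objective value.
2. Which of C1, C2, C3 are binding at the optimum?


1. u = 2, v = 10, z = -142
2. C1, C2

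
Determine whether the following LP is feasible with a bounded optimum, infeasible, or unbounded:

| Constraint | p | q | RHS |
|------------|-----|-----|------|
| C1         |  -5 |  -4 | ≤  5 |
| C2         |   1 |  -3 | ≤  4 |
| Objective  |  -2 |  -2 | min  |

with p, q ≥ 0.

Unbounded (objective can decrease without bound)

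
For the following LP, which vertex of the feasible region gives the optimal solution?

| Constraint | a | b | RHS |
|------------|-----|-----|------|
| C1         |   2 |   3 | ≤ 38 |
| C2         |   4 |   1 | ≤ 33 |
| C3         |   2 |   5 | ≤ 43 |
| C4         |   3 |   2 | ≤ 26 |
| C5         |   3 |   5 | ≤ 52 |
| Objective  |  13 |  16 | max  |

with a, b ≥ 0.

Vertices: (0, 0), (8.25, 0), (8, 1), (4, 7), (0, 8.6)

Evaluate the objective at each vertex of the feasible region:
  z(0, 0) = 0
  z(8.25, 0) = 107.2
  z(8, 1) = 120
  z(4, 7) = 164  ←
  z(0, 8.6) = 137.6
The maximum is at a = 4, b = 7.

(4, 7)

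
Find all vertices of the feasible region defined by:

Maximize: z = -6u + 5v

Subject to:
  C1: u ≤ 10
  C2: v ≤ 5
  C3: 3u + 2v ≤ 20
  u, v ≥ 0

(0, 0), (6.667, 0), (3.333, 5), (0, 5)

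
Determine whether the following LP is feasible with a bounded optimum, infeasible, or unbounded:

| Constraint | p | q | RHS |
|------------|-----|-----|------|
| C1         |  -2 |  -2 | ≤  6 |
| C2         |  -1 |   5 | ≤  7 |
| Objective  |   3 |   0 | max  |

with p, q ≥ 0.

Unbounded (objective can increase without bound)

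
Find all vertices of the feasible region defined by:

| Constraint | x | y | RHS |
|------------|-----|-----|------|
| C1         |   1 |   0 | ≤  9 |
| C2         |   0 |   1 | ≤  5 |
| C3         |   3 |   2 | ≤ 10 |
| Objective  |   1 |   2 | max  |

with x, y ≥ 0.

(0, 0), (3.333, 0), (0, 5)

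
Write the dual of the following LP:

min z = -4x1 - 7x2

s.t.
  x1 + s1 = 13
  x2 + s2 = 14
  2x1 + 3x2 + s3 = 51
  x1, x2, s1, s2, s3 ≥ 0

Primal min cᵀx s.t. Ax ≤ b, x ≥ 0  →  Dual max −bᵀy s.t. Aᵀy ≥ −c, y ≥ 0.

Maximize: z = -13y1 - 14y2 - 51y3

Subject to:
  y1 + 2y3 ≥ 4
  y2 + 3y3 ≥ 7
  y1, y2, y3 ≥ 0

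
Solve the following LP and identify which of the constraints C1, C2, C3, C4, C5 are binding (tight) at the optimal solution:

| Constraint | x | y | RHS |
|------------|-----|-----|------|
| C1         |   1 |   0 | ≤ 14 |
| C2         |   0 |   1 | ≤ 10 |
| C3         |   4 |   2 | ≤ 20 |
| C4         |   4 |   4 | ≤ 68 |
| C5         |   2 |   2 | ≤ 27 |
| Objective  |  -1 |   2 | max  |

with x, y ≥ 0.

At x = 0, y = 10, compute slack b - a·x for each constraint:
  C1: 14 − 0 = 14  (slack)
  C2: 10 − 10 = 0  (binding)
  C3: 20 − 20 = 0  (binding)
  C4: 68 − 40 = 28  (slack)
  C5: 27 − 20 = 7  (slack)

Optimal: x = 0, y = 10
Binding: C2, C3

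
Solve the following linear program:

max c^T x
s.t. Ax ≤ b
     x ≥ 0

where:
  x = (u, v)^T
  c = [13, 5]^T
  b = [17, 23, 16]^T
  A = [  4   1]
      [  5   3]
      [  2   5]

Evaluate the objective at each vertex of the feasible region:
  z(0, 0) = 0
  z(4.25, 0) = 55.25
  z(4, 1) = 57  ←
  z(3.526, 1.789) = 54.79
  z(0, 3.2) = 16
The maximum is at u = 4, v = 1.

u = 4, v = 1, z = 57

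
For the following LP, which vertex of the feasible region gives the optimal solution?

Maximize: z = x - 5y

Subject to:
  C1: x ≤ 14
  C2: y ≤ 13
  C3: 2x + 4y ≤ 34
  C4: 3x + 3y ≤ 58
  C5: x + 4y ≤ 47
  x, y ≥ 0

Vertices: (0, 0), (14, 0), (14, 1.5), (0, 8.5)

Evaluate the objective at each vertex of the feasible region:
  z(0, 0) = 0
  z(14, 0) = 14  ←
  z(14, 1.5) = 6.5
  z(0, 8.5) = -42.5
The maximum is at x = 14, y = 0.

(14, 0)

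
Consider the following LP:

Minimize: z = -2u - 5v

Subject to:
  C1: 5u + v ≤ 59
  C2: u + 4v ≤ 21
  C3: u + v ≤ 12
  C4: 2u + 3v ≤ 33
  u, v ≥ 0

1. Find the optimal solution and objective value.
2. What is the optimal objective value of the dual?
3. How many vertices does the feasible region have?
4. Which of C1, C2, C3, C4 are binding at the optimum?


1. u = 9, v = 3, z = -33
2. -33
3. 5
4. C2, C3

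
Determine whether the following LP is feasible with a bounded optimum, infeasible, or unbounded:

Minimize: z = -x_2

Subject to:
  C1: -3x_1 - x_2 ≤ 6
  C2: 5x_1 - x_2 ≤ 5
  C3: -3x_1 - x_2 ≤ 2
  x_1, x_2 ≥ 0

Unbounded (objective can decrease without bound)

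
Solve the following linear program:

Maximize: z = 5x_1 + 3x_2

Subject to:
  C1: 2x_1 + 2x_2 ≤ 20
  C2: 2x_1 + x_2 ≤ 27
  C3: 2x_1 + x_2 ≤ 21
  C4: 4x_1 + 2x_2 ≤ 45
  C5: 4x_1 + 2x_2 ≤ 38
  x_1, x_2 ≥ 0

Evaluate the objective at each vertex of the feasible region:
  z(0, 0) = 0
  z(9.5, 0) = 47.5
  z(9, 1) = 48  ←
  z(0, 10) = 30
The maximum is at x_1 = 9, x_2 = 1.

x_1 = 9, x_2 = 1, z = 48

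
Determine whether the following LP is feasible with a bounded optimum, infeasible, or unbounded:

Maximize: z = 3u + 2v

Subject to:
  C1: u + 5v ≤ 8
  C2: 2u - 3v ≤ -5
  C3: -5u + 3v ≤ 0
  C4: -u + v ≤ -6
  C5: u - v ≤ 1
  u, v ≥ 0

Infeasible (no feasible solution exists)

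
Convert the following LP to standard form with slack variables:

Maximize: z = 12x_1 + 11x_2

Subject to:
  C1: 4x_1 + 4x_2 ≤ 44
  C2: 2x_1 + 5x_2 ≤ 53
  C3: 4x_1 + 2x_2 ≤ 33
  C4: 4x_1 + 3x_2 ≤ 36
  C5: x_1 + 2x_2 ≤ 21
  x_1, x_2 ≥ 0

max z = 12x_1 + 11x_2

s.t.
  4x_1 + 4x_2 + s1 = 44
  2x_1 + 5x_2 + s2 = 53
  4x_1 + 2x_2 + s3 = 33
  4x_1 + 3x_2 + s4 = 36
  x_1 + 2x_2 + s5 = 21
  x_1, x_2, s1, s2, s3, s4, s5 ≥ 0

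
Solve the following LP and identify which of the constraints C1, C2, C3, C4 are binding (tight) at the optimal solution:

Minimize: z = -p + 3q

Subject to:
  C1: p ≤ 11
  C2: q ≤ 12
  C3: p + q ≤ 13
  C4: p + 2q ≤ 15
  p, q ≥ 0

At p = 11, q = 0, compute slack b - a·x for each constraint:
  C1: 11 − 11 = 0  (binding)
  C2: 12 − 0 = 12  (slack)
  C3: 13 − 11 = 2  (slack)
  C4: 15 − 11 = 4  (slack)

Optimal: p = 11, q = 0
Binding: C1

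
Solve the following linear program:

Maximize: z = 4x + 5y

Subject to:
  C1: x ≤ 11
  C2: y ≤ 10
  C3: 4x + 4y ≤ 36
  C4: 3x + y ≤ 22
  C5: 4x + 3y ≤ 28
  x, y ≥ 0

Evaluate the objective at each vertex of the feasible region:
  z(0, 0) = 0
  z(7, 0) = 28
  z(1, 8) = 44
  z(0, 9) = 45  ←
The maximum is at x = 0, y = 9.

x = 0, y = 9, z = 45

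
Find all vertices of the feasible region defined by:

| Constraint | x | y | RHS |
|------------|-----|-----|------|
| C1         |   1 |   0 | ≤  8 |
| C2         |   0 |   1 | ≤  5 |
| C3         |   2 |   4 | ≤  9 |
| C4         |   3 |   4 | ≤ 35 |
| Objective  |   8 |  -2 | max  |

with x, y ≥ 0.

(0, 0), (4.5, 0), (0, 2.25)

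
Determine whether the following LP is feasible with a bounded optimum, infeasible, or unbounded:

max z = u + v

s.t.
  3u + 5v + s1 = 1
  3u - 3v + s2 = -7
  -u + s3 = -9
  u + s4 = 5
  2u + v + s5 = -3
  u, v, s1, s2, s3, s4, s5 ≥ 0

Infeasible (no feasible solution exists)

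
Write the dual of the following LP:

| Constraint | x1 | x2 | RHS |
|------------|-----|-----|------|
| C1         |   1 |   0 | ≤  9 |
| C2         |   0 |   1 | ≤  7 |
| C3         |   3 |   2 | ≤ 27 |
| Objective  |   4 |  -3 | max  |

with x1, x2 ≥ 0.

Primal max cᵀx s.t. Ax ≤ b, x ≥ 0  →  Dual min bᵀy s.t. Aᵀy ≥ c, y ≥ 0.

Minimize: z = 9y1 + 7y2 + 27y3

Subject to:
  y1 + 3y3 ≥ 4
  y2 + 2y3 ≥ -3
  y1, y2, y3 ≥ 0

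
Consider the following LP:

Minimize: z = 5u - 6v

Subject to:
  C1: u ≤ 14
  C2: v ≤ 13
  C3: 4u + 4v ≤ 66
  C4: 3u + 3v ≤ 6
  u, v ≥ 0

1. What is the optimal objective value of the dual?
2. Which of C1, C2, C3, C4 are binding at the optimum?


1. -12
2. C4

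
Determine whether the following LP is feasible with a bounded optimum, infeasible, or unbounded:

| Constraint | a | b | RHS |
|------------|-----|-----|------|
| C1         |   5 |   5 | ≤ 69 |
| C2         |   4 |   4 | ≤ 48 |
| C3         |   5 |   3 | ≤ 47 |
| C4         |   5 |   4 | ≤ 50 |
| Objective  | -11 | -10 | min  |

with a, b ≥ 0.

Feasible with a bounded optimal solution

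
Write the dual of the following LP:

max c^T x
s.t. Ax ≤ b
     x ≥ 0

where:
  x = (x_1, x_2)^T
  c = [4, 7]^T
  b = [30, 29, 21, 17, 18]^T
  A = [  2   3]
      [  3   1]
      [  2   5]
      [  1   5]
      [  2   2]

Primal max cᵀx s.t. Ax ≤ b, x ≥ 0  →  Dual min bᵀy s.t. Aᵀy ≥ c, y ≥ 0.

Minimize: z = 30y1 + 29y2 + 21y3 + 17y4 + 18y5

Subject to:
  2y1 + 3y2 + 2y3 + y4 + 2y5 ≥ 4
  3y1 + y2 + 5y3 + 5y4 + 2y5 ≥ 7
  y1, y2, y3, y4, y5 ≥ 0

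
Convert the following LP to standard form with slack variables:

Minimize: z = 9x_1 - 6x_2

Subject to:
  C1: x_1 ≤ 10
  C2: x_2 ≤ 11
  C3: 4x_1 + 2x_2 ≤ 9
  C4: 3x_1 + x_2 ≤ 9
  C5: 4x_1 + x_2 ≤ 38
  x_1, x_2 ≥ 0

min z = 9x_1 - 6x_2

s.t.
  x_1 + s1 = 10
  x_2 + s2 = 11
  4x_1 + 2x_2 + s3 = 9
  3x_1 + x_2 + s4 = 9
  4x_1 + x_2 + s5 = 38
  x_1, x_2, s1, s2, s3, s4, s5 ≥ 0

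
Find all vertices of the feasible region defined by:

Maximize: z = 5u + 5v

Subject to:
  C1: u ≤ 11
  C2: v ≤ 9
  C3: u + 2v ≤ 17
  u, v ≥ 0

(0, 0), (11, 0), (11, 3), (0, 8.5)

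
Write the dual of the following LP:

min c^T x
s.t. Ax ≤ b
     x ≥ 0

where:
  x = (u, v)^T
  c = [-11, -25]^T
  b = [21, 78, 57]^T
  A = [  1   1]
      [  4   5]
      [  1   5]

Primal min cᵀx s.t. Ax ≤ b, x ≥ 0  →  Dual max −bᵀy s.t. Aᵀy ≥ −c, y ≥ 0.

Maximize: z = -21y1 - 78y2 - 57y3

Subject to:
  y1 + 4y2 + y3 ≥ 11
  y1 + 5y2 + 5y3 ≥ 25
  y1, y2, y3 ≥ 0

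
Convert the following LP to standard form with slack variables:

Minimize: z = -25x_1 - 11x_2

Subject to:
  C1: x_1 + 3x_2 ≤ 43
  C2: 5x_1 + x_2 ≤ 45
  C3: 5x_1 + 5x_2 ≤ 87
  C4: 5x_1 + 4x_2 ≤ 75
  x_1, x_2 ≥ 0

min z = -25x_1 - 11x_2

s.t.
  x_1 + 3x_2 + s1 = 43
  5x_1 + x_2 + s2 = 45
  5x_1 + 5x_2 + s3 = 87
  5x_1 + 4x_2 + s4 = 75
  x_1, x_2, s1, s2, s3, s4 ≥ 0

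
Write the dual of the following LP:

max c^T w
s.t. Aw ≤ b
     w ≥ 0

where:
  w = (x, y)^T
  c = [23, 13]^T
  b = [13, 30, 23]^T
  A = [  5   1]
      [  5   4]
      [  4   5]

Primal max cᵀx s.t. Ax ≤ b, x ≥ 0  →  Dual min bᵀy s.t. Aᵀy ≥ c, y ≥ 0.

Minimize: z = 13y1 + 30y2 + 23y3

Subject to:
  5y1 + 5y2 + 4y3 ≥ 23
  y1 + 4y2 + 5y3 ≥ 13
  y1, y2, y3 ≥ 0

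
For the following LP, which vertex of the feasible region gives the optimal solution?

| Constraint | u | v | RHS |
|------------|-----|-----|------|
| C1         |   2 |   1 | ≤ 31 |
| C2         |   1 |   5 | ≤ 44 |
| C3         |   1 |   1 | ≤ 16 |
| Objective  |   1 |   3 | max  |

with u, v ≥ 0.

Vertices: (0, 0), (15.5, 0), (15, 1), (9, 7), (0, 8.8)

Evaluate the objective at each vertex of the feasible region:
  z(0, 0) = 0
  z(15.5, 0) = 15.5
  z(15, 1) = 18
  z(9, 7) = 30  ←
  z(0, 8.8) = 26.4
The maximum is at u = 9, v = 7.

(9, 7)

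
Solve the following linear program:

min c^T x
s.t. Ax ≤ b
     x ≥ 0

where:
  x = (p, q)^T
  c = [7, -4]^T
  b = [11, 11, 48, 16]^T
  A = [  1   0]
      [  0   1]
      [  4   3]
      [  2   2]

Evaluate the objective at each vertex of the feasible region:
  z(0, 0) = 0
  z(8, 0) = 56
  z(0, 8) = -32  ←
The minimum is at p = 0, q = 8.

p = 0, q = 8, z = -32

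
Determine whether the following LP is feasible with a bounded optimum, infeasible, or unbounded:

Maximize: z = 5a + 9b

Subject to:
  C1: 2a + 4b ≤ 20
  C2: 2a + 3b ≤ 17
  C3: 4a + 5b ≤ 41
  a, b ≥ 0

Feasible with a bounded optimal solution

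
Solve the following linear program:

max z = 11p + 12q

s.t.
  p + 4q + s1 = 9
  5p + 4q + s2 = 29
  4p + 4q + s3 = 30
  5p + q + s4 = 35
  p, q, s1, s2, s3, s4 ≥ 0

Evaluate the objective at each vertex of the feasible region:
  z(0, 0) = 0
  z(5.8, 0) = 63.8
  z(5, 1) = 67  ←
  z(0, 2.25) = 27
The maximum is at p = 5, q = 1.

p = 5, q = 1, z = 67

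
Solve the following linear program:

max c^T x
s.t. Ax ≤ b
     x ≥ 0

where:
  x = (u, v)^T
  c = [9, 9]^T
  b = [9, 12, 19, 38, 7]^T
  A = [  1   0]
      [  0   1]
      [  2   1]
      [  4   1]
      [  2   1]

Evaluate the objective at each vertex of the feasible region:
  z(0, 0) = 0
  z(3.5, 0) = 31.5
  z(0, 7) = 63  ←
The maximum is at u = 0, v = 7.

u = 0, v = 7, z = 63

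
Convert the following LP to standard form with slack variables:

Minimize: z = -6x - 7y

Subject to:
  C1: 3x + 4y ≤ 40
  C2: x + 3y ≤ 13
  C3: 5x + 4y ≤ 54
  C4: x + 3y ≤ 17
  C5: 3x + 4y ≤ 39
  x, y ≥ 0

min z = -6x - 7y

s.t.
  3x + 4y + s1 = 40
  x + 3y + s2 = 13
  5x + 4y + s3 = 54
  x + 3y + s4 = 17
  3x + 4y + s5 = 39
  x, y, s1, s2, s3, s4, s5 ≥ 0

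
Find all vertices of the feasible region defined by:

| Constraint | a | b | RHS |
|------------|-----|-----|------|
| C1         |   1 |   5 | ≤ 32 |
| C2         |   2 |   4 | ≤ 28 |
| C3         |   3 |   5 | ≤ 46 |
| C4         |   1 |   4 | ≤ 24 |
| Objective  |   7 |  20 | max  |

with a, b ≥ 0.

(0, 0), (14, 0), (4, 5), (0, 6)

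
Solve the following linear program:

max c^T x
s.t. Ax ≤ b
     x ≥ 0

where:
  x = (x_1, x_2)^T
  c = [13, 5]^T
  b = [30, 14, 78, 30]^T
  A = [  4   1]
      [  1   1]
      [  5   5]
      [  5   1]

Evaluate the objective at each vertex of the feasible region:
  z(0, 0) = 0
  z(6, 0) = 78
  z(4, 10) = 102  ←
  z(0, 14) = 70
The maximum is at x_1 = 4, x_2 = 10.

x_1 = 4, x_2 = 10, z = 102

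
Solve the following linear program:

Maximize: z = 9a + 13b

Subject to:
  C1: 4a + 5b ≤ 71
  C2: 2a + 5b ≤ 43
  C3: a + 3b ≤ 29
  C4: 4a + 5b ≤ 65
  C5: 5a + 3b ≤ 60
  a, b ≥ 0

Evaluate the objective at each vertex of the feasible region:
  z(0, 0) = 0
  z(12, 0) = 108
  z(9, 5) = 146  ←
  z(0, 8.6) = 111.8
The maximum is at a = 9, b = 5.

a = 9, b = 5, z = 146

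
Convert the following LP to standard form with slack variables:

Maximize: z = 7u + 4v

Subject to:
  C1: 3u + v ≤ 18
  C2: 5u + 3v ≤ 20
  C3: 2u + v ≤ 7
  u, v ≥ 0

max z = 7u + 4v

s.t.
  3u + v + s1 = 18
  5u + 3v + s2 = 20
  2u + v + s3 = 7
  u, v, s1, s2, s3 ≥ 0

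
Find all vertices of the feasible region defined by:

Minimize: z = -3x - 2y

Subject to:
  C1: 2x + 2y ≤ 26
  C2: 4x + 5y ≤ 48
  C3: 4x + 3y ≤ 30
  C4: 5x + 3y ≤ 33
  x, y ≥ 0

(0, 0), (6.6, 0), (3, 6), (0.75, 9), (0, 9.6)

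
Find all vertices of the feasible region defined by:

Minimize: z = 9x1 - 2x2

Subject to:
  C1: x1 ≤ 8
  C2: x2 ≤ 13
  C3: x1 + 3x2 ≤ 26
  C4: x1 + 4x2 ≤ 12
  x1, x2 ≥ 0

(0, 0), (8, 0), (8, 1), (0, 3)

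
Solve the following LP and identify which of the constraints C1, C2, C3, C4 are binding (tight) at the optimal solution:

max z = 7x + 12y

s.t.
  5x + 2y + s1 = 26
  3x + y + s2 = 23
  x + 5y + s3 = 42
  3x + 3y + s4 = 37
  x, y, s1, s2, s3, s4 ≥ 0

At x = 2, y = 8, compute slack b - a·x for each constraint:
  C1: 26 − 26 = 0  (binding)
  C2: 23 − 14 = 9  (slack)
  C3: 42 − 42 = 0  (binding)
  C4: 37 − 30 = 7  (slack)

Optimal: x = 2, y = 8
Binding: C1, C3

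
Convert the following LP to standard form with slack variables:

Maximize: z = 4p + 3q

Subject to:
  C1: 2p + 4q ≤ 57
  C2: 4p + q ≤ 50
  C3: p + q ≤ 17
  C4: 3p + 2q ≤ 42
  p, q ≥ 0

max z = 4p + 3q

s.t.
  2p + 4q + s1 = 57
  4p + q + s2 = 50
  p + q + s3 = 17
  3p + 2q + s4 = 42
  p, q, s1, s2, s3, s4 ≥ 0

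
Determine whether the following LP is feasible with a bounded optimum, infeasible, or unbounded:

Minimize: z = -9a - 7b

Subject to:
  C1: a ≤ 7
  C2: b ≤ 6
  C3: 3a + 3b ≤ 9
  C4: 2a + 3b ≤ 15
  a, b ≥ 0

Feasible with a bounded optimal solution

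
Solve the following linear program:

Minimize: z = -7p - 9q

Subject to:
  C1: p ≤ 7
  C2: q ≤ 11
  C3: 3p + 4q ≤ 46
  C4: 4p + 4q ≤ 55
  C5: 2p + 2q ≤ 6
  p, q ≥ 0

Evaluate the objective at each vertex of the feasible region:
  z(0, 0) = 0
  z(3, 0) = -21
  z(0, 3) = -27  ←
The minimum is at p = 0, q = 3.

p = 0, q = 3, z = -27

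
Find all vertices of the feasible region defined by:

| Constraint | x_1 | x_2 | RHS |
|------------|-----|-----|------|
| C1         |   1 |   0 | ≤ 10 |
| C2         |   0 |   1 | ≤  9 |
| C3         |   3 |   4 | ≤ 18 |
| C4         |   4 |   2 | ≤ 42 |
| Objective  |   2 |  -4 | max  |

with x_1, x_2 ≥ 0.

(0, 0), (6, 0), (0, 4.5)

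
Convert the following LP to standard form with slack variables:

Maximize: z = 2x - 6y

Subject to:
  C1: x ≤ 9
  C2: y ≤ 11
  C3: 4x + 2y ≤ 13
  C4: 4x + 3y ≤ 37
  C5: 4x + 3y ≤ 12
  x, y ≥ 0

max z = 2x - 6y

s.t.
  x + s1 = 9
  y + s2 = 11
  4x + 2y + s3 = 13
  4x + 3y + s4 = 37
  4x + 3y + s5 = 12
  x, y, s1, s2, s3, s4, s5 ≥ 0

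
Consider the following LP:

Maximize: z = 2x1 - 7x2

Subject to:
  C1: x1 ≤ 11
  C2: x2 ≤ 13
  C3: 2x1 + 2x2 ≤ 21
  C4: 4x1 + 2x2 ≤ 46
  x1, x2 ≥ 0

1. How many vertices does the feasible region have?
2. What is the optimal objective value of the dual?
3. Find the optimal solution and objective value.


1. 3
2. 21
3. x1 = 10.5, x2 = 0, z = 21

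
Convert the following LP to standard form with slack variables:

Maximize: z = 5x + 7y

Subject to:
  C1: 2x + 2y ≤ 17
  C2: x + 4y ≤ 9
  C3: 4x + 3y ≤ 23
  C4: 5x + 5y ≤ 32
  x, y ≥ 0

max z = 5x + 7y

s.t.
  2x + 2y + s1 = 17
  x + 4y + s2 = 9
  4x + 3y + s3 = 23
  5x + 5y + s4 = 32
  x, y, s1, s2, s3, s4 ≥ 0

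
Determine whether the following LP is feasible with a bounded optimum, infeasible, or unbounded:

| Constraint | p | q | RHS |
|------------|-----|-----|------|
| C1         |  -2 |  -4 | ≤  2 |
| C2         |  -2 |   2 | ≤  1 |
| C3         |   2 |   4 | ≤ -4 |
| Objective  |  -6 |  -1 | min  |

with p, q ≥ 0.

Infeasible (no feasible solution exists)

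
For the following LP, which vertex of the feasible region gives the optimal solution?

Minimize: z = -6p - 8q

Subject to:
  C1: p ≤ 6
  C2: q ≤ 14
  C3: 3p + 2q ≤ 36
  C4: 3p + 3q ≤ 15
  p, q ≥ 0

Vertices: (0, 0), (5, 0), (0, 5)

Evaluate the objective at each vertex of the feasible region:
  z(0, 0) = 0
  z(5, 0) = -30
  z(0, 5) = -40  ←
The minimum is at p = 0, q = 5.

(0, 5)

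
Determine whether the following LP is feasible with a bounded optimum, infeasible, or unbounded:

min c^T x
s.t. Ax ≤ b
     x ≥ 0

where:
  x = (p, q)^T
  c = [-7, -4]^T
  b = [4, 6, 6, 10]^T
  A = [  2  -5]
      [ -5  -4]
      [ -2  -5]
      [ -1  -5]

Unbounded (objective can decrease without bound)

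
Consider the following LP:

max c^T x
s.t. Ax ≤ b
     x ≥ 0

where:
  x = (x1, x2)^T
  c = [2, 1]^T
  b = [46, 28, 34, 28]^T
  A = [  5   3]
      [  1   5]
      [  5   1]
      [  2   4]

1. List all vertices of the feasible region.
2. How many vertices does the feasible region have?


1. (0, 0), (6.8, 0), (6, 4), (4.667, 4.667), (0, 5.6)
2. 5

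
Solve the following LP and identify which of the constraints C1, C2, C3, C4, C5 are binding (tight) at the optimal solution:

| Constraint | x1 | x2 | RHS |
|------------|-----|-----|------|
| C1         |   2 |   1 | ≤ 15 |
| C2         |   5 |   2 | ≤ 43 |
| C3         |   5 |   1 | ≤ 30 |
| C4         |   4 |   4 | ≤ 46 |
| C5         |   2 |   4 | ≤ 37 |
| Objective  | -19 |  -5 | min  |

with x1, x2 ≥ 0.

At x1 = 5, x2 = 5, compute slack b - a·x for each constraint:
  C1: 15 − 15 = 0  (binding)
  C2: 43 − 35 = 8  (slack)
  C3: 30 − 30 = 0  (binding)
  C4: 46 − 40 = 6  (slack)
  C5: 37 − 30 = 7  (slack)

Optimal: x1 = 5, x2 = 5
Binding: C1, C3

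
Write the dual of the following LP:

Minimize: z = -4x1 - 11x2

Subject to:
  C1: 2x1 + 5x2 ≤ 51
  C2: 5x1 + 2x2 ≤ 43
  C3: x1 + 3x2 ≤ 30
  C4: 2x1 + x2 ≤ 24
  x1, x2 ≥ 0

Primal min cᵀx s.t. Ax ≤ b, x ≥ 0  →  Dual max −bᵀy s.t. Aᵀy ≥ −c, y ≥ 0.

Maximize: z = -51y1 - 43y2 - 30y3 - 24y4

Subject to:
  2y1 + 5y2 + y3 + 2y4 ≥ 4
  5y1 + 2y2 + 3y3 + y4 ≥ 11
  y1, y2, y3, y4 ≥ 0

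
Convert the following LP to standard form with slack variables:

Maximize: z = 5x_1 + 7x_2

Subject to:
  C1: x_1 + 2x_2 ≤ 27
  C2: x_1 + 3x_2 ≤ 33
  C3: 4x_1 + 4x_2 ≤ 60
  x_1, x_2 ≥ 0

max z = 5x_1 + 7x_2

s.t.
  x_1 + 2x_2 + s1 = 27
  x_1 + 3x_2 + s2 = 33
  4x_1 + 4x_2 + s3 = 60
  x_1, x_2, s1, s2, s3 ≥ 0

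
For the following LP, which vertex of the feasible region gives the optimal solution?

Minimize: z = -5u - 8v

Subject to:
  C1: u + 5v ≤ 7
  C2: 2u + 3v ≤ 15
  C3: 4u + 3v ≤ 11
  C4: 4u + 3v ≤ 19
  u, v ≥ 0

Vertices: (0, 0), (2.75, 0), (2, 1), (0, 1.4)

Evaluate the objective at each vertex of the feasible region:
  z(0, 0) = 0
  z(2.75, 0) = -13.75
  z(2, 1) = -18  ←
  z(0, 1.4) = -11.2
The minimum is at u = 2, v = 1.

(2, 1)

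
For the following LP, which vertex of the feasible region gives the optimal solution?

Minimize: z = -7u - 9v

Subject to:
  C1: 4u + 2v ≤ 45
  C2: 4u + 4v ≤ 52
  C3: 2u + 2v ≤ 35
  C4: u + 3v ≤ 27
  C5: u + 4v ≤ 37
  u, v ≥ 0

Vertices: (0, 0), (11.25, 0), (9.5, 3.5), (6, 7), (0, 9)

Evaluate the objective at each vertex of the feasible region:
  z(0, 0) = 0
  z(11.25, 0) = -78.75
  z(9.5, 3.5) = -98
  z(6, 7) = -105  ←
  z(0, 9) = -81
The minimum is at u = 6, v = 7.

(6, 7)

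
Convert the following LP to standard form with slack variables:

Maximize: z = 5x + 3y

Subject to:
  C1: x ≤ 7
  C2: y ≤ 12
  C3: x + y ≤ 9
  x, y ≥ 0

max z = 5x + 3y

s.t.
  x + s1 = 7
  y + s2 = 12
  x + y + s3 = 9
  x, y, s1, s2, s3 ≥ 0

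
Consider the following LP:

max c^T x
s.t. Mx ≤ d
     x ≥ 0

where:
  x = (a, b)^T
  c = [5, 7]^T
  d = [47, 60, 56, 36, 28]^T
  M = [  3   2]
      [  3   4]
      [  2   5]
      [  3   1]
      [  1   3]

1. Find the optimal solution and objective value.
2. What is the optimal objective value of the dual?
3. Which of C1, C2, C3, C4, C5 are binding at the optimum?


1. a = 10, b = 6, z = 92
2. 92
3. C4, C5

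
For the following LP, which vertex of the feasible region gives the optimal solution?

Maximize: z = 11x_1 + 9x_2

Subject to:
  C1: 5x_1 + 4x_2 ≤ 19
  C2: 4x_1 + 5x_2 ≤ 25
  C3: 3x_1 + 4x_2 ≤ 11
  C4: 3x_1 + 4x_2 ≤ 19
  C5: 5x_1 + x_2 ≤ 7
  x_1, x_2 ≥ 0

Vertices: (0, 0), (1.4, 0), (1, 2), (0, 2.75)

Evaluate the objective at each vertex of the feasible region:
  z(0, 0) = 0
  z(1.4, 0) = 15.4
  z(1, 2) = 29  ←
  z(0, 2.75) = 24.75
The maximum is at x_1 = 1, x_2 = 2.

(1, 2)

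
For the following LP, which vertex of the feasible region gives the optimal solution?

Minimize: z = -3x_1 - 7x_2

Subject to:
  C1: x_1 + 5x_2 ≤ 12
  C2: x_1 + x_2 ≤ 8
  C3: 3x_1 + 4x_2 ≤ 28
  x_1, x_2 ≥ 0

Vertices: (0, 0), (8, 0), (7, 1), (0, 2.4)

Evaluate the objective at each vertex of the feasible region:
  z(0, 0) = 0
  z(8, 0) = -24
  z(7, 1) = -28  ←
  z(0, 2.4) = -16.8
The minimum is at x_1 = 7, x_2 = 1.

(7, 1)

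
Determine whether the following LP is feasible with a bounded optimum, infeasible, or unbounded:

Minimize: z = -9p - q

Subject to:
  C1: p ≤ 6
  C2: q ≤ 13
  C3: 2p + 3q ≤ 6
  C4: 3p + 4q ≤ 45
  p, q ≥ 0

Feasible with a bounded optimal solution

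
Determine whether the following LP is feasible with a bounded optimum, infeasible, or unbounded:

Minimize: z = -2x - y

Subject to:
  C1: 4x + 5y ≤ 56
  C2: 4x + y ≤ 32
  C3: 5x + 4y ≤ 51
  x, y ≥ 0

Feasible with a bounded optimal solution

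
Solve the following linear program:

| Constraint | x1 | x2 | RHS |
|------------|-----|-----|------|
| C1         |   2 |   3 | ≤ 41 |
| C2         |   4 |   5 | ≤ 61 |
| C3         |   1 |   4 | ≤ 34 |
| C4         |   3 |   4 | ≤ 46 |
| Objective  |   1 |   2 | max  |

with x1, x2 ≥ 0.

Evaluate the objective at each vertex of the feasible region:
  z(0, 0) = 0
  z(15.25, 0) = 15.25
  z(14, 1) = 16
  z(6, 7) = 20  ←
  z(0, 8.5) = 17
The maximum is at x1 = 6, x2 = 7.

x1 = 6, x2 = 7, z = 20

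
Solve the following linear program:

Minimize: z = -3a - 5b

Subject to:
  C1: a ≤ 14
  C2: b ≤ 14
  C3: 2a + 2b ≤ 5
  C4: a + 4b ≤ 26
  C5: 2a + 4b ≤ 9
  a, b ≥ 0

Evaluate the objective at each vertex of the feasible region:
  z(0, 0) = 0
  z(2.5, 0) = -7.5
  z(0.5, 2) = -11.5  ←
  z(0, 2.25) = -11.25
The minimum is at a = 0.5, b = 2.

a = 0.5, b = 2, z = -11.5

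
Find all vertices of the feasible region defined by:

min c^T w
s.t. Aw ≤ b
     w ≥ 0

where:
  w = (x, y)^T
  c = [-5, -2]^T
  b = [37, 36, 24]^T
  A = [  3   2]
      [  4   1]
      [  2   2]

(0, 0), (9, 0), (8, 4), (0, 12)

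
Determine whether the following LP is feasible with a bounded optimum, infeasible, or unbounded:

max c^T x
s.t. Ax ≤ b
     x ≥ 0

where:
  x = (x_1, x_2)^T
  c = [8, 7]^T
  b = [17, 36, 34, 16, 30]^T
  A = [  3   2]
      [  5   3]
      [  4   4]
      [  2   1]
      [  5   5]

Feasible with a bounded optimal solution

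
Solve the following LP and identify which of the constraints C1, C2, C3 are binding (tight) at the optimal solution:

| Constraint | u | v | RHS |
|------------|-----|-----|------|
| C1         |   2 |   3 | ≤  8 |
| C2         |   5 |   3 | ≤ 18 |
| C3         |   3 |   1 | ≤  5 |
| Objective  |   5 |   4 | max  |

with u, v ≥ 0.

At u = 1, v = 2, compute slack b - a·x for each constraint:
  C1: 8 − 8 = 0  (binding)
  C2: 18 − 11 = 7  (slack)
  C3: 5 − 5 = 0  (binding)

Optimal: u = 1, v = 2
Binding: C1, C3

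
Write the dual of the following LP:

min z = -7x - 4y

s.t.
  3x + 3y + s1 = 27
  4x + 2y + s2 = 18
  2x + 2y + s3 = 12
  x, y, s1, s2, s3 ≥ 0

Primal min cᵀx s.t. Ax ≤ b, x ≥ 0  →  Dual max −bᵀy s.t. Aᵀy ≥ −c, y ≥ 0.

Maximize: z = -27y1 - 18y2 - 12y3

Subject to:
  3y1 + 4y2 + 2y3 ≥ 7
  3y1 + 2y2 + 2y3 ≥ 4
  y1, y2, y3 ≥ 0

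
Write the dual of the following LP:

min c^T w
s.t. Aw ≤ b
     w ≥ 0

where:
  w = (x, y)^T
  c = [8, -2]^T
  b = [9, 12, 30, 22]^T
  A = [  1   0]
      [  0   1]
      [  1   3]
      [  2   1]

Primal min cᵀx s.t. Ax ≤ b, x ≥ 0  →  Dual max −bᵀy s.t. Aᵀy ≥ −c, y ≥ 0.

Maximize: z = -9y1 - 12y2 - 30y3 - 22y4

Subject to:
  y1 + y3 + 2y4 ≥ -8
  y2 + 3y3 + y4 ≥ 2
  y1, y2, y3, y4 ≥ 0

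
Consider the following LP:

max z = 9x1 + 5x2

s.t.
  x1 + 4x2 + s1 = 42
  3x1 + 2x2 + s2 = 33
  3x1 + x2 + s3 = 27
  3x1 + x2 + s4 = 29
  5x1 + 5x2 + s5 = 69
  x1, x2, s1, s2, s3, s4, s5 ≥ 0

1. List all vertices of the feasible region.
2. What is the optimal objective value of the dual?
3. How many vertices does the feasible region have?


1. (0, 0), (9, 0), (7, 6), (5.4, 8.4), (4.4, 9.4), (0, 10.5)
2. 93
3. 6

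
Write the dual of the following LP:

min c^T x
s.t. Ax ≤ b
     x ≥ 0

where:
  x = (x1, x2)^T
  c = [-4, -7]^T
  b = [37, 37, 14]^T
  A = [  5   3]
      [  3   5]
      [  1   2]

Primal min cᵀx s.t. Ax ≤ b, x ≥ 0  →  Dual max −bᵀy s.t. Aᵀy ≥ −c, y ≥ 0.

Maximize: z = -37y1 - 37y2 - 14y3

Subject to:
  5y1 + 3y2 + y3 ≥ 4
  3y1 + 5y2 + 2y3 ≥ 7
  y1, y2, y3 ≥ 0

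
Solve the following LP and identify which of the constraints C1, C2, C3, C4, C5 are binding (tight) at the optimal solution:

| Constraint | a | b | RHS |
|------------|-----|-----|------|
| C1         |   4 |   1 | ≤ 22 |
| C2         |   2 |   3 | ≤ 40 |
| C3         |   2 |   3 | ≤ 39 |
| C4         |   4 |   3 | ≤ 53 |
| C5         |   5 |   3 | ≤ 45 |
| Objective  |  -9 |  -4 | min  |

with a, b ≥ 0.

At a = 3, b = 10, compute slack b - a·x for each constraint:
  C1: 22 − 22 = 0  (binding)
  C2: 40 − 36 = 4  (slack)
  C3: 39 − 36 = 3  (slack)
  C4: 53 − 42 = 11  (slack)
  C5: 45 − 45 = 0  (binding)

Optimal: a = 3, b = 10
Binding: C1, C5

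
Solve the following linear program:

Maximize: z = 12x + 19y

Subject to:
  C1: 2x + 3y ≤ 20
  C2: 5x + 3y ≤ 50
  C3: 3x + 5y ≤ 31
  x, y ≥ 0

Evaluate the objective at each vertex of the feasible region:
  z(0, 0) = 0
  z(10, 0) = 120
  z(7, 2) = 122  ←
  z(0, 6.2) = 117.8
The maximum is at x = 7, y = 2.

x = 7, y = 2, z = 122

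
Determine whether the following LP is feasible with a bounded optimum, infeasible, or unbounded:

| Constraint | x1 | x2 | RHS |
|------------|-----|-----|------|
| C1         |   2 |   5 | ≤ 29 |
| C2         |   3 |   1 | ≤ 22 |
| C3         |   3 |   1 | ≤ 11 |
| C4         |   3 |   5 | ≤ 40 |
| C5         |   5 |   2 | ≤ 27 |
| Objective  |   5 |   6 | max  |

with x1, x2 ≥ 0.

Feasible with a bounded optimal solution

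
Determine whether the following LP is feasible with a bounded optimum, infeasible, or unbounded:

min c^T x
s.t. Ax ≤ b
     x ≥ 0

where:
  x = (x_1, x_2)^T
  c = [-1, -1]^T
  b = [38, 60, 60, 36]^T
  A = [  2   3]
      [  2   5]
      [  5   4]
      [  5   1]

Feasible with a bounded optimal solution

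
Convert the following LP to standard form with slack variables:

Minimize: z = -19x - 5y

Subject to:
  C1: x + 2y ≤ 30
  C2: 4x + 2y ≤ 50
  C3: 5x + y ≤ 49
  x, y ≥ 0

min z = -19x - 5y

s.t.
  x + 2y + s1 = 30
  4x + 2y + s2 = 50
  5x + y + s3 = 49
  x, y, s1, s2, s3 ≥ 0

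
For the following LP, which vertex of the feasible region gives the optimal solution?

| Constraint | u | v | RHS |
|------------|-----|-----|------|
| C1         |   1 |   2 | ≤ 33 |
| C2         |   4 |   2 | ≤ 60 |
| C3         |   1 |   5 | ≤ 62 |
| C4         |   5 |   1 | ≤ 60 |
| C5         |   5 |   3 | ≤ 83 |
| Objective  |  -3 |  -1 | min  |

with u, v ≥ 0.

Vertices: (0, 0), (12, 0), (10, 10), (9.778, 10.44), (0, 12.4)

Evaluate the objective at each vertex of the feasible region:
  z(0, 0) = 0
  z(12, 0) = -36
  z(10, 10) = -40  ←
  z(9.778, 10.44) = -39.78
  z(0, 12.4) = -12.4
The minimum is at u = 10, v = 10.

(10, 10)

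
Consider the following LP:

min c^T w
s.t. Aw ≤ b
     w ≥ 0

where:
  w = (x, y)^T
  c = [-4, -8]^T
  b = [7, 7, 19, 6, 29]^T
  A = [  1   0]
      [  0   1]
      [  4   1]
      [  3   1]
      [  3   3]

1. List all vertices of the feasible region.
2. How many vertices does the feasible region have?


1. (0, 0), (2, 0), (0, 6)
2. 3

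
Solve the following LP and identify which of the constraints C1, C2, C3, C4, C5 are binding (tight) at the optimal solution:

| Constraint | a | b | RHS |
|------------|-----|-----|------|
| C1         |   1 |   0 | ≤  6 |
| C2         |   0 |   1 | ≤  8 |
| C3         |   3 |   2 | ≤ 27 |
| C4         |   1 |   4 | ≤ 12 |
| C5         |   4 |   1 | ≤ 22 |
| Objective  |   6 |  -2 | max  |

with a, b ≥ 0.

At a = 5.5, b = 0, compute slack b - a·x for each constraint:
  C1: 6 − 5.5 = 0.5  (slack)
  C2: 8 − 0 = 8  (slack)
  C3: 27 − 16.5 = 10.5  (slack)
  C4: 12 − 5.5 = 6.5  (slack)
  C5: 22 − 22 = 0  (binding)

Optimal: a = 5.5, b = 0
Binding: C5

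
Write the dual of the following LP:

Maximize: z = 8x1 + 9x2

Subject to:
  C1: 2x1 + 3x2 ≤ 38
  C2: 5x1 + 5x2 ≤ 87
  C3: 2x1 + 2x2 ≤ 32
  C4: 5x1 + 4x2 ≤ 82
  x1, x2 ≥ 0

Primal max cᵀx s.t. Ax ≤ b, x ≥ 0  →  Dual min bᵀy s.t. Aᵀy ≥ c, y ≥ 0.

Minimize: z = 38y1 + 87y2 + 32y3 + 82y4

Subject to:
  2y1 + 5y2 + 2y3 + 5y4 ≥ 8
  3y1 + 5y2 + 2y3 + 4y4 ≥ 9
  y1, y2, y3, y4 ≥ 0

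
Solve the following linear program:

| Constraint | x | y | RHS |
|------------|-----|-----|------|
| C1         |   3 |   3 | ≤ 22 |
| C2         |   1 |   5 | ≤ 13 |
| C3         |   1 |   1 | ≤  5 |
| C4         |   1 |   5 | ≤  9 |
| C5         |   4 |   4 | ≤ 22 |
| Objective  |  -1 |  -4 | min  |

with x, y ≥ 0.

Evaluate the objective at each vertex of the feasible region:
  z(0, 0) = 0
  z(5, 0) = -5
  z(4, 1) = -8  ←
  z(0, 1.8) = -7.2
The minimum is at x = 4, y = 1.

x = 4, y = 1, z = -8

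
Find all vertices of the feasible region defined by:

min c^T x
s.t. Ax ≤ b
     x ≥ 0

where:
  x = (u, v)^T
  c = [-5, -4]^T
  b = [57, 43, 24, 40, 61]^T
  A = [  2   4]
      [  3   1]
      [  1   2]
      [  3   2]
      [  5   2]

(0, 0), (12.2, 0), (10.5, 4.25), (8, 8), (0, 12)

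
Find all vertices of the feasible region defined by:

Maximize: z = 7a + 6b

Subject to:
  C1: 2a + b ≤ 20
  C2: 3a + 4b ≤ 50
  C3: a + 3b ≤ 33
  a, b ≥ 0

(0, 0), (10, 0), (6, 8), (3.6, 9.8), (0, 11)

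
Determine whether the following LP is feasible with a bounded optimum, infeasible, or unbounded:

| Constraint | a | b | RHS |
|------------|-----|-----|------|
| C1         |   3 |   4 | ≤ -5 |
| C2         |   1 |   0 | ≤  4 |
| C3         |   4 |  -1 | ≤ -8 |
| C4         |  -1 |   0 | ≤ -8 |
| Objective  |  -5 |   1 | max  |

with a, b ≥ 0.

Infeasible (no feasible solution exists)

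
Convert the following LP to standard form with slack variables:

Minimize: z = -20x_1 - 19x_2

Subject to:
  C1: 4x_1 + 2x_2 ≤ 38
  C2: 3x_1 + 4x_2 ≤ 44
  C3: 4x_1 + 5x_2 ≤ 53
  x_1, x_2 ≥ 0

min z = -20x_1 - 19x_2

s.t.
  4x_1 + 2x_2 + s1 = 38
  3x_1 + 4x_2 + s2 = 44
  4x_1 + 5x_2 + s3 = 53
  x_1, x_2, s1, s2, s3 ≥ 0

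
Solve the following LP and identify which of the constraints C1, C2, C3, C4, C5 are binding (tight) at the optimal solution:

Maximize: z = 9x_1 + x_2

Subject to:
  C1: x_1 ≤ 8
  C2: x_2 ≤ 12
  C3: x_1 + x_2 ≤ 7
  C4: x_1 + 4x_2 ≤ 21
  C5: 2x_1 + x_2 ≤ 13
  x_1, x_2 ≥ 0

At x_1 = 6.5, x_2 = 0, compute slack b - a·x for each constraint:
  C1: 8 − 6.5 = 1.5  (slack)
  C2: 12 − 0 = 12  (slack)
  C3: 7 − 6.5 = 0.5  (slack)
  C4: 21 − 6.5 = 14.5  (slack)
  C5: 13 − 13 = 0  (binding)

Optimal: x_1 = 6.5, x_2 = 0
Binding: C5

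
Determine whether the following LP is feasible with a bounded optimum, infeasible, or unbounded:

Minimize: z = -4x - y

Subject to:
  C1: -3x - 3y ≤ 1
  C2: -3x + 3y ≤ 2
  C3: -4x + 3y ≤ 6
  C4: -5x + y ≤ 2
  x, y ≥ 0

Unbounded (objective can decrease without bound)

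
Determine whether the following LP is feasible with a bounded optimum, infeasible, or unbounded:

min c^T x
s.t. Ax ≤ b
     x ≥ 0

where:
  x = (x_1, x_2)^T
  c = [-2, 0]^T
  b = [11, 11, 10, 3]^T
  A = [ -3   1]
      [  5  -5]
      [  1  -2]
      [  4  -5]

Unbounded (objective can decrease without bound)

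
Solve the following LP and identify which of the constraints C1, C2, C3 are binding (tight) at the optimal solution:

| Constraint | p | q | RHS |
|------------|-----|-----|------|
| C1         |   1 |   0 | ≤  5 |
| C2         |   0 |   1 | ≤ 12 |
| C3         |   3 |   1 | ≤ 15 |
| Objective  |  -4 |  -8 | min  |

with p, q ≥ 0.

At p = 1, q = 12, compute slack b - a·x for each constraint:
  C1: 5 − 1 = 4  (slack)
  C2: 12 − 12 = 0  (binding)
  C3: 15 − 15 = 0  (binding)

Optimal: p = 1, q = 12
Binding: C2, C3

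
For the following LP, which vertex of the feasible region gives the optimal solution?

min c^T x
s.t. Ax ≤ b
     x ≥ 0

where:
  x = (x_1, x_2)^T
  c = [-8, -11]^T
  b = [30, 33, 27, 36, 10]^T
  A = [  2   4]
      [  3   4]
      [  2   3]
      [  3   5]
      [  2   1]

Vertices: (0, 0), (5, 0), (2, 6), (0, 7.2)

Evaluate the objective at each vertex of the feasible region:
  z(0, 0) = 0
  z(5, 0) = -40
  z(2, 6) = -82  ←
  z(0, 7.2) = -79.2
The minimum is at x_1 = 2, x_2 = 6.

(2, 6)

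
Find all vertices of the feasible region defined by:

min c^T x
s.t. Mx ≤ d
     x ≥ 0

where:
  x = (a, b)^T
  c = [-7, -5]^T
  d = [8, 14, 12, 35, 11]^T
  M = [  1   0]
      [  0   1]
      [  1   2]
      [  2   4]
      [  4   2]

(0, 0), (2.75, 0), (0, 5.5)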